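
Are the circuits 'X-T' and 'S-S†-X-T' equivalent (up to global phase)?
Yes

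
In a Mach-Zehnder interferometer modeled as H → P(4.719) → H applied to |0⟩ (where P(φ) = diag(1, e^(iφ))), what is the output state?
(0.5033 - 0.5i)|0⟩ + (0.4967 + 0.5i)|1⟩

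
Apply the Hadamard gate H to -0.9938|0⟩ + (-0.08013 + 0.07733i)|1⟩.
(-0.7594 + 0.05468i)|0⟩ + (-0.6461 - 0.05468i)|1⟩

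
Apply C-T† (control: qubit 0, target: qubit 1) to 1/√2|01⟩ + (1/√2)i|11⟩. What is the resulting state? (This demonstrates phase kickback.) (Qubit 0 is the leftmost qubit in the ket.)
1/√2|01⟩ + (1/2 + (1/2)i)|11⟩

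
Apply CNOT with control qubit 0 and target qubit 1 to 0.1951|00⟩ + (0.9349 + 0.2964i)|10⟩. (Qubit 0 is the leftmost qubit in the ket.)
0.1951|00⟩ + (0.9349 + 0.2964i)|11⟩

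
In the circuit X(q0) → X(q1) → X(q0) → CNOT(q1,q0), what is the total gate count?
4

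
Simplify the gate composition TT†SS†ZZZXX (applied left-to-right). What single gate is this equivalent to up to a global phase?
Z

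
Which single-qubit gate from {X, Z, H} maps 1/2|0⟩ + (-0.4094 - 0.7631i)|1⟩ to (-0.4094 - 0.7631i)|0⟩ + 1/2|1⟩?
X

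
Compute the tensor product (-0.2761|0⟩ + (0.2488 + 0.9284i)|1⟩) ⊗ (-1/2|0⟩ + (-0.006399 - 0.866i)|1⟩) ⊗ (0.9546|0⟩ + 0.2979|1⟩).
0.1318|000⟩ + 0.04113|001⟩ + (0.001687 + 0.2282i)|010⟩ + (0.0005263 + 0.07123i)|011⟩ + (-0.1188 - 0.4431i)|100⟩ + (-0.03706 - 0.1383i)|101⟩ + (0.766 - 0.2113i)|110⟩ + (0.239 - 0.06596i)|111⟩

amp(|b₁b₂…⟩) = product of the factor amplitudes for bits b₁, b₂, …; only kets whose every factor amplitude is nonzero survive.
|000⟩: (-0.2761)(-1/2)(0.9546) = 0.1318
|001⟩: (-0.2761)(-1/2)(0.2979) = 0.04113
|010⟩: (-0.2761)(-0.006399 - 0.866i)(0.9546) = (0.001687 + 0.2282i)
|011⟩: (-0.2761)(-0.006399 - 0.866i)(0.2979) = (0.0005263 + 0.07123i)
|100⟩: (0.2488 + 0.9284i)(-1/2)(0.9546) = (-0.1188 - 0.4431i)
|101⟩: (0.2488 + 0.9284i)(-1/2)(0.2979) = (-0.03706 - 0.1383i)
|110⟩: (0.2488 + 0.9284i)(-0.006399 - 0.866i)(0.9546) = (0.766 - 0.2113i)
|111⟩: (0.2488 + 0.9284i)(-0.006399 - 0.866i)(0.2979) = (0.239 - 0.06596i)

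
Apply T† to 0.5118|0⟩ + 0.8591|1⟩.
0.5118|0⟩ + (0.6075 - 0.6075i)|1⟩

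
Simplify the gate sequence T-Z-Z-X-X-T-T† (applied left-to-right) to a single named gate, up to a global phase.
T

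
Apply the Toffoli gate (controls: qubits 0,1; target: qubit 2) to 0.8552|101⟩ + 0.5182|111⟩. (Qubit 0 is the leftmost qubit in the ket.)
0.8552|101⟩ + 0.5182|110⟩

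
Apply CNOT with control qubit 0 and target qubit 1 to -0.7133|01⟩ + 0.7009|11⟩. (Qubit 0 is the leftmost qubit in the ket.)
-0.7133|01⟩ + 0.7009|10⟩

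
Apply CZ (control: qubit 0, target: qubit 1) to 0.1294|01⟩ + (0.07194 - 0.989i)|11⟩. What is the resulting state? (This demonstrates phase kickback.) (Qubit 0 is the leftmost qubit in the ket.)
0.1294|01⟩ + (-0.07194 + 0.989i)|11⟩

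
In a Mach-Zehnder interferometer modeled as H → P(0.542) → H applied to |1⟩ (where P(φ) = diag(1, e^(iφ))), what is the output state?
(0.07166 - 0.2579i)|0⟩ + (0.9283 + 0.2579i)|1⟩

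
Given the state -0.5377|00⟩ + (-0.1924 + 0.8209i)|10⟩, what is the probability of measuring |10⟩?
0.7109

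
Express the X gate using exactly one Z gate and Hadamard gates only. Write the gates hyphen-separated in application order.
H-Z-H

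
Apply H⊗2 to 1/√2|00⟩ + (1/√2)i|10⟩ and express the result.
(1/√8 + (1/√8)i)|00⟩ + (1/√8 + (1/√8)i)|01⟩ + (1/√8 - (1/√8)i)|10⟩ + (1/√8 - (1/√8)i)|11⟩

H⊗2 gives amp(|y⟩) = (1/2) Σ_x (−1)^(x·y) amp(|x⟩), where x·y is the number of positions in which both x and y have a 1.
|00⟩: (1/√2 + (1/√2)i)/2 = (1/√8 + (1/√8)i)
|01⟩: (1/√2 + (1/√2)i)/2 = (1/√8 + (1/√8)i)
|10⟩: (1/√2 - (1/√2)i)/2 = (1/√8 - (1/√8)i)
|11⟩: (1/√2 - (1/√2)i)/2 = (1/√8 - (1/√8)i)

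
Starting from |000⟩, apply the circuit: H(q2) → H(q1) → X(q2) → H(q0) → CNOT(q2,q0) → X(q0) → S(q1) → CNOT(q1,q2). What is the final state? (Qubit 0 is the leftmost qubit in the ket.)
1/√8|000⟩ + 1/√8|001⟩ + (1/√8)i|010⟩ + (1/√8)i|011⟩ + 1/√8|100⟩ + 1/√8|101⟩ + (1/√8)i|110⟩ + (1/√8)i|111⟩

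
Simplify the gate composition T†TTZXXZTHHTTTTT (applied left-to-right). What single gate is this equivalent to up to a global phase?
T†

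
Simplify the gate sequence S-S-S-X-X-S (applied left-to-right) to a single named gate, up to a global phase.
I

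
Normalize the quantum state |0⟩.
|0⟩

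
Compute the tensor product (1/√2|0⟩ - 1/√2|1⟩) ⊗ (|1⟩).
1/√2|01⟩ - 1/√2|11⟩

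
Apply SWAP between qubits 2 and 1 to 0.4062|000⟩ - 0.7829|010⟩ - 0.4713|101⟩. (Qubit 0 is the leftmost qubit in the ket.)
0.4062|000⟩ - 0.7829|001⟩ - 0.4713|110⟩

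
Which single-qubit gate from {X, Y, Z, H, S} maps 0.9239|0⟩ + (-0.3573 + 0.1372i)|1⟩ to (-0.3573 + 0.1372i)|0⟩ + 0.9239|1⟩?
X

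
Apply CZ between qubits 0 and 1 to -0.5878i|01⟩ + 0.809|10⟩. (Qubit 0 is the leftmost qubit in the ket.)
-0.5878i|01⟩ + 0.809|10⟩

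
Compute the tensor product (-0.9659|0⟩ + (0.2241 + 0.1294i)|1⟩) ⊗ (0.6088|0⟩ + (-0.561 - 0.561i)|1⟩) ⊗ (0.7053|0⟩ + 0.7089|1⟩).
-0.4147|000⟩ - 0.4169|001⟩ + (0.3822 + 0.3822i)|010⟩ + (0.3841 + 0.3841i)|011⟩ + (0.09623 + 0.05556i)|100⟩ + (0.09672 + 0.05585i)|101⟩ + (-0.03747 - 0.1399i)|110⟩ + (-0.03766 - 0.1406i)|111⟩

amp(|b₁b₂…⟩) = product of the factor amplitudes for bits b₁, b₂, …; only kets whose every factor amplitude is nonzero survive.
|000⟩: (-0.9659)(0.6088)(0.7053) = -0.4147
|001⟩: (-0.9659)(0.6088)(0.7089) = -0.4169
|010⟩: (-0.9659)(-0.561 - 0.561i)(0.7053) = (0.3822 + 0.3822i)
|011⟩: (-0.9659)(-0.561 - 0.561i)(0.7089) = (0.3841 + 0.3841i)
|100⟩: (0.2241 + 0.1294i)(0.6088)(0.7053) = (0.09623 + 0.05556i)
|101⟩: (0.2241 + 0.1294i)(0.6088)(0.7089) = (0.09672 + 0.05585i)
|110⟩: (0.2241 + 0.1294i)(-0.561 - 0.561i)(0.7053) = (-0.03747 - 0.1399i)
|111⟩: (0.2241 + 0.1294i)(-0.561 - 0.561i)(0.7089) = (-0.03766 - 0.1406i)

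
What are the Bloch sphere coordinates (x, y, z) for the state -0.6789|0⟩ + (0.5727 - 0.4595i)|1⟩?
(-0.7776, 0.6239, -0.07822)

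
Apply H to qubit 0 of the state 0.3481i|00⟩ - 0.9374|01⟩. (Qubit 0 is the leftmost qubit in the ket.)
0.2461i|00⟩ - 0.6628|01⟩ + 0.2461i|10⟩ - 0.6628|11⟩

H on qubit 0 mixes each pair of kets that differ only in qubit 0: amplitudes (a, b) of (|…0…⟩, |…1…⟩) become ((a + b)/√2, (a − b)/√2). Kets absent from the input have amplitude 0.
(|00⟩, |10⟩): (a, b) = (0.3481i, 0) → (0.2461i, 0.2461i)
(|01⟩, |11⟩): (a, b) = (-0.9374, 0) → (-0.6628, -0.6628)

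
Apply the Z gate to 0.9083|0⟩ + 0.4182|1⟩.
0.9083|0⟩ - 0.4182|1⟩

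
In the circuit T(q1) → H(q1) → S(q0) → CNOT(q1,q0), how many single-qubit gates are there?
3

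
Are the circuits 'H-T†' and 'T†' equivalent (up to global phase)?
No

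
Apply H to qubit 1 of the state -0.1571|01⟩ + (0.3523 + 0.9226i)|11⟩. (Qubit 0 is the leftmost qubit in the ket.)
-0.1111|00⟩ + 0.1111|01⟩ + (0.2491 + 0.6524i)|10⟩ + (-0.2491 - 0.6524i)|11⟩

H on qubit 1 mixes each pair of kets that differ only in qubit 1: amplitudes (a, b) of (|…0…⟩, |…1…⟩) become ((a + b)/√2, (a − b)/√2). Kets absent from the input have amplitude 0.
(|00⟩, |01⟩): (a, b) = (0, -0.1571) → (-0.1111, 0.1111)
(|10⟩, |11⟩): (a, b) = (0, (0.3523 + 0.9226i)) → ((0.2491 + 0.6524i), (-0.2491 - 0.6524i))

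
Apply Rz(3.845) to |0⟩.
(-0.3445 - 0.9388i)|0⟩

Rz(3.845) = [[e^(−iθ/2), 0], [0, e^(iθ/2)]] with e^(±iθ/2) = cos(θ/2) ± i·sin(θ/2); θ = 3.845, cos(θ/2) ≈ -0.344498, sin(θ/2) ≈ 0.938787.
With a = amp(|0⟩) = 1 and b = amp(|1⟩) = 0:
new amp(|0⟩) = (-0.344498 - 0.938787i)·a = (-0.3445 - 0.9388i)
new amp(|1⟩) = (-0.344498 + 0.938787i)·b = 0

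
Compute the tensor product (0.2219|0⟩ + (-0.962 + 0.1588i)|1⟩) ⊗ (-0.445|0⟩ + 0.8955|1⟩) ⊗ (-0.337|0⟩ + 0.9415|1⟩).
0.03328|000⟩ - 0.09297|001⟩ - 0.06697|010⟩ + 0.1871|011⟩ + (-0.1443 + 0.02381i)|100⟩ + (0.403 - 0.06653i)|101⟩ + (0.2903 - 0.04792i)|110⟩ + (-0.8111 + 0.1339i)|111⟩

amp(|b₁b₂…⟩) = product of the factor amplitudes for bits b₁, b₂, …; only kets whose every factor amplitude is nonzero survive.
|000⟩: (0.2219)(-0.445)(-0.337) = 0.03328
|001⟩: (0.2219)(-0.445)(0.9415) = -0.09297
|010⟩: (0.2219)(0.8955)(-0.337) = -0.06697
|011⟩: (0.2219)(0.8955)(0.9415) = 0.1871
|100⟩: (-0.962 + 0.1588i)(-0.445)(-0.337) = (-0.1443 + 0.02381i)
|101⟩: (-0.962 + 0.1588i)(-0.445)(0.9415) = (0.403 - 0.06653i)
|110⟩: (-0.962 + 0.1588i)(0.8955)(-0.337) = (0.2903 - 0.04792i)
|111⟩: (-0.962 + 0.1588i)(0.8955)(0.9415) = (-0.8111 + 0.1339i)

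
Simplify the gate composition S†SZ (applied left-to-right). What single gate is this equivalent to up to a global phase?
Z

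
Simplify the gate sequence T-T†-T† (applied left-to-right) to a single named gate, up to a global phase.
T†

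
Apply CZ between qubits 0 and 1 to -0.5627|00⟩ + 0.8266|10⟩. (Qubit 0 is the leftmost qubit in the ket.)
-0.5627|00⟩ + 0.8266|10⟩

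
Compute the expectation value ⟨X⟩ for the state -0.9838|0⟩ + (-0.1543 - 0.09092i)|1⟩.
0.3036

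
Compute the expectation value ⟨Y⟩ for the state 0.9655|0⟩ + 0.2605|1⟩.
0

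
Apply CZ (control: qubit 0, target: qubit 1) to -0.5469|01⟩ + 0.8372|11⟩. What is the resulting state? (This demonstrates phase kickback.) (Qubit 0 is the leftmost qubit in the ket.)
-0.5469|01⟩ - 0.8372|11⟩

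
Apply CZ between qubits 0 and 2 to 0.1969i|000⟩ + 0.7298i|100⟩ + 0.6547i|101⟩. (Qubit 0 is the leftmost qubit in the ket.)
0.1969i|000⟩ + 0.7298i|100⟩ - 0.6547i|101⟩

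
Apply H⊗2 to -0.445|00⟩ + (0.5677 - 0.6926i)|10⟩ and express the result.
(0.06135 - 0.3463i)|00⟩ + (0.06135 - 0.3463i)|01⟩ + (-0.5064 + 0.3463i)|10⟩ + (-0.5064 + 0.3463i)|11⟩

H⊗2 gives amp(|y⟩) = (1/2) Σ_x (−1)^(x·y) amp(|x⟩), where x·y is the number of positions in which both x and y have a 1.
|00⟩: (-0.445 + (0.5677 - 0.6926i))/2 = (0.06135 - 0.3463i)
|01⟩: (-0.445 + (0.5677 - 0.6926i))/2 = (0.06135 - 0.3463i)
|10⟩: (-0.445 - (0.5677 - 0.6926i))/2 = (-0.5064 + 0.3463i)
|11⟩: (-0.445 - (0.5677 - 0.6926i))/2 = (-0.5064 + 0.3463i)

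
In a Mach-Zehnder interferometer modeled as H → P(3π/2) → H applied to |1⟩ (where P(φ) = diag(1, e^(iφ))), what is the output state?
(1/2 + (1/2)i)|0⟩ + (1/2 - (1/2)i)|1⟩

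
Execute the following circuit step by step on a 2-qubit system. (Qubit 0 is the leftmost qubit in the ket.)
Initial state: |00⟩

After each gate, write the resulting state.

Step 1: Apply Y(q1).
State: i|01⟩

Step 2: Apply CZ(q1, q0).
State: i|01⟩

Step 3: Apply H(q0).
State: (1/√2)i|01⟩ + (1/√2)i|11⟩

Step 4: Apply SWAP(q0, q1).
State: (1/√2)i|10⟩ + (1/√2)i|11⟩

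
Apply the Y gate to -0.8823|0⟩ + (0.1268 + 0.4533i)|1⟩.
(0.4533 - 0.1268i)|0⟩ - 0.8823i|1⟩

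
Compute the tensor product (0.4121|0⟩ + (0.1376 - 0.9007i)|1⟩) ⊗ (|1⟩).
0.4121|01⟩ + (0.1376 - 0.9007i)|11⟩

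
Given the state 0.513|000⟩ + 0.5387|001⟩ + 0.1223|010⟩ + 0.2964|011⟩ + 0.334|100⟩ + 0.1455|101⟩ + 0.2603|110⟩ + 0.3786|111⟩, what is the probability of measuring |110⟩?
0.06776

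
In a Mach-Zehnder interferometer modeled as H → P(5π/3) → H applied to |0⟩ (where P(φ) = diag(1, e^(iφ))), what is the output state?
(0.75 - 0.433i)|0⟩ + (0.25 + 0.433i)|1⟩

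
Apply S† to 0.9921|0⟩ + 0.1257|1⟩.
0.9921|0⟩ - 0.1257i|1⟩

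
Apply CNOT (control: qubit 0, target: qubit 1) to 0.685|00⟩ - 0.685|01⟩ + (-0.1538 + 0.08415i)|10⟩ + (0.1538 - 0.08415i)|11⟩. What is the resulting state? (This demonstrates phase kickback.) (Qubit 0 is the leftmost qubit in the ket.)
0.685|00⟩ - 0.685|01⟩ + (0.1538 - 0.08415i)|10⟩ + (-0.1538 + 0.08415i)|11⟩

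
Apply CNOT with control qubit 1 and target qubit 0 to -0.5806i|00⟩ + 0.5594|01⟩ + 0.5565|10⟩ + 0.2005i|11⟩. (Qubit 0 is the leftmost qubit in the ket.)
-0.5806i|00⟩ + 0.2005i|01⟩ + 0.5565|10⟩ + 0.5594|11⟩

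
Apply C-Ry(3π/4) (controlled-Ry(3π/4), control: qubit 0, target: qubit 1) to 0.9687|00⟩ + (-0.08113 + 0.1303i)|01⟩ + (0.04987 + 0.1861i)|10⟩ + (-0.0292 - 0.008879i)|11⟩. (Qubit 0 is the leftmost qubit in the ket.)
0.9687|00⟩ + (-0.08113 + 0.1303i)|01⟩ + (0.04606 + 0.07942i)|10⟩ + (0.0349 + 0.1685i)|11⟩

C-Ry(3π/4) leaves the control-|0⟩ kets |00⟩, |01⟩ unchanged and applies Ry(3π/4) to qubit 1 on the control-|1⟩ pair (|10⟩, |11⟩).
Ry(3π/4) = [[cos(θ/2), −sin(θ/2)], [sin(θ/2), cos(θ/2)]]; θ = 3π/4, cos(θ/2) ≈ 0.382683, sin(θ/2) ≈ 0.92388.
With a = amp(|10⟩) = (0.04987 + 0.1861i) and b = amp(|11⟩) = (-0.0292 - 0.008879i):
new amp(|10⟩) = (0.382683)·a + (-0.92388)·b = (0.04606 + 0.07942i)
new amp(|11⟩) = (0.92388)·a + (0.382683)·b = (0.0349 + 0.1685i)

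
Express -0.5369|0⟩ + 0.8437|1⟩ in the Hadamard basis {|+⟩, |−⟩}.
0.2169|+⟩ - 0.9762|−⟩

With |ψ⟩ = α|0⟩ + β|1⟩, the Hadamard-basis coefficients are ⟨+|ψ⟩ = (α + β)/√2 and ⟨−|ψ⟩ = (α − β)/√2.
Here α = -0.5369, β = 0.8437: (α + β)/√2 = 0.2169, (α − β)/√2 = -0.9762.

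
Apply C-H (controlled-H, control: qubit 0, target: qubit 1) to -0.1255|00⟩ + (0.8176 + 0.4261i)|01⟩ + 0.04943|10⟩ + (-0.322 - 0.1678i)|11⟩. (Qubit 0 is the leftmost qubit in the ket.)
-0.1255|00⟩ + (0.8176 + 0.4261i)|01⟩ + (-0.1927 - 0.1187i)|10⟩ + (0.2626 + 0.1187i)|11⟩

C-H leaves the control-|0⟩ kets |00⟩, |01⟩ unchanged and applies H to qubit 1 on the control-|1⟩ pair (|10⟩, |11⟩).
H = [[1/√2, 1/√2], [1/√2, -1/√2]].
With a = amp(|10⟩) = 0.04943 and b = amp(|11⟩) = (-0.322 - 0.1678i):
new amp(|10⟩) = (1/√2)·a + (1/√2)·b = (-0.1927 - 0.1187i)
new amp(|11⟩) = (1/√2)·a + (-1/√2)·b = (0.2626 + 0.1187i)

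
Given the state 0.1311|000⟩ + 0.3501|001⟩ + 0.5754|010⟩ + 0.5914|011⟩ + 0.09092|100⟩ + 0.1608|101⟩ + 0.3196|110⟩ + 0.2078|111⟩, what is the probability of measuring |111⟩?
0.04318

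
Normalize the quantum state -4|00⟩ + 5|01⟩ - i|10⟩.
-0.6172|00⟩ + 0.7715|01⟩ - 0.1543i|10⟩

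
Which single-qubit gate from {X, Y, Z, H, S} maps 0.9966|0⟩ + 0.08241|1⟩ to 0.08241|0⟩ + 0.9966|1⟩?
X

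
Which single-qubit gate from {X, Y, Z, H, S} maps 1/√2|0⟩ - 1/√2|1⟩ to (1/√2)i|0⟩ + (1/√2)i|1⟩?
Y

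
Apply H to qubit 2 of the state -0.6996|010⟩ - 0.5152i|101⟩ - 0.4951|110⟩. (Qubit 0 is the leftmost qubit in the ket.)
-0.4947|010⟩ - 0.4947|011⟩ - 0.3643i|100⟩ + 0.3643i|101⟩ - 0.3501|110⟩ - 0.3501|111⟩

H on qubit 2 mixes each pair of kets that differ only in qubit 2: amplitudes (a, b) of (|…0…⟩, |…1…⟩) become ((a + b)/√2, (a − b)/√2). Kets absent from the input have amplitude 0.
(|010⟩, |011⟩): (a, b) = (-0.6996, 0) → (-0.4947, -0.4947)
(|100⟩, |101⟩): (a, b) = (0, -0.5152i) → (-0.3643i, 0.3643i)
(|110⟩, |111⟩): (a, b) = (-0.4951, 0) → (-0.3501, -0.3501)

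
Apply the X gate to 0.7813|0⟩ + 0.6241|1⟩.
0.6241|0⟩ + 0.7813|1⟩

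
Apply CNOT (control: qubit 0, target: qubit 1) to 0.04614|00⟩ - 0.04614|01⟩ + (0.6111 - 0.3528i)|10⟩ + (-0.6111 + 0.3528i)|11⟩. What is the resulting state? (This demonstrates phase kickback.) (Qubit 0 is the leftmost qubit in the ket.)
0.04614|00⟩ - 0.04614|01⟩ + (-0.6111 + 0.3528i)|10⟩ + (0.6111 - 0.3528i)|11⟩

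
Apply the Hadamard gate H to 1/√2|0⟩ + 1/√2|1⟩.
|0⟩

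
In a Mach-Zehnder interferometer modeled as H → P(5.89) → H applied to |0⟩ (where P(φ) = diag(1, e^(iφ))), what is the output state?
(0.9618 - 0.1916i)|0⟩ + (0.03815 + 0.1916i)|1⟩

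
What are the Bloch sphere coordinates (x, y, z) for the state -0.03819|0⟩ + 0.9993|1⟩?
(-0.07633, 0, -0.9971)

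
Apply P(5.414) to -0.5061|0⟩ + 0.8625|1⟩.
-0.5061|0⟩ + (0.5567 - 0.6588i)|1⟩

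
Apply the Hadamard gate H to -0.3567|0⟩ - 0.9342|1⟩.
-0.9128|0⟩ + 0.4084|1⟩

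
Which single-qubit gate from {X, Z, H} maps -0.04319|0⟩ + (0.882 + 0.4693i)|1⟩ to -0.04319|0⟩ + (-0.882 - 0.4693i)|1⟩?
Z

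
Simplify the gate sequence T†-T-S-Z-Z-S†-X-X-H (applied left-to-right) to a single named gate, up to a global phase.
H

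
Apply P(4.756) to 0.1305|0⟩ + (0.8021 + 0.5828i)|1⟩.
0.1305|0⟩ + (0.6172 - 0.7759i)|1⟩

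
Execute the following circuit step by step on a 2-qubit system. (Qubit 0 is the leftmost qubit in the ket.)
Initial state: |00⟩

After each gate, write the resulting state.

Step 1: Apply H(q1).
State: 1/√2|00⟩ + 1/√2|01⟩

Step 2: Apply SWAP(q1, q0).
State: 1/√2|00⟩ + 1/√2|10⟩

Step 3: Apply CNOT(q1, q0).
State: 1/√2|00⟩ + 1/√2|10⟩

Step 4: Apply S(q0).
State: 1/√2|00⟩ + (1/√2)i|10⟩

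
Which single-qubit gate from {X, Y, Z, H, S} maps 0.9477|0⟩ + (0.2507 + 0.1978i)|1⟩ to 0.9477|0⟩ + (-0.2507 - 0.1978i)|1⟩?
Z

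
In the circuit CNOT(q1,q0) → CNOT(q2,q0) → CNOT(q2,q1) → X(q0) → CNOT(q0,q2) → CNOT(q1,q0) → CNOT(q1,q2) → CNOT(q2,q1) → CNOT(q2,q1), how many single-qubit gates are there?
1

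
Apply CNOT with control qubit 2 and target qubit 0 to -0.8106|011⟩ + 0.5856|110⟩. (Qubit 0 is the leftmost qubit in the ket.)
0.5856|110⟩ - 0.8106|111⟩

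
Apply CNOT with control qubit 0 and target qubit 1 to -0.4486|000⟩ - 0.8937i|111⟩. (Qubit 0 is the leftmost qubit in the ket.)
-0.4486|000⟩ - 0.8937i|101⟩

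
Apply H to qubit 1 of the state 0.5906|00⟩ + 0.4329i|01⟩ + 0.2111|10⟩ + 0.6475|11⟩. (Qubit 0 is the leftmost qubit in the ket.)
(0.4176 + 0.3061i)|00⟩ + (0.4176 - 0.3061i)|01⟩ + 0.6071|10⟩ - 0.3086|11⟩

H on qubit 1 mixes each pair of kets that differ only in qubit 1: amplitudes (a, b) of (|…0…⟩, |…1…⟩) become ((a + b)/√2, (a − b)/√2). Kets absent from the input have amplitude 0.
(|00⟩, |01⟩): (a, b) = (0.5906, 0.4329i) → ((0.4176 + 0.3061i), (0.4176 - 0.3061i))
(|10⟩, |11⟩): (a, b) = (0.2111, 0.6475) → (0.6071, -0.3086)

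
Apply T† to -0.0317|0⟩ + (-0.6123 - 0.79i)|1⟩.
-0.0317|0⟩ + (-0.9916 - 0.1257i)|1⟩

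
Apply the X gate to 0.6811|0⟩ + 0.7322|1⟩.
0.7322|0⟩ + 0.6811|1⟩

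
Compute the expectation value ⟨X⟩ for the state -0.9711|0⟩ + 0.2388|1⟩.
-0.4638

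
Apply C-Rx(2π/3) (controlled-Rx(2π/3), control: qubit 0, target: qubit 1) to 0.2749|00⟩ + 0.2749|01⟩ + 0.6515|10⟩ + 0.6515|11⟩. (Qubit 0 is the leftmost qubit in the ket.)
0.2749|00⟩ + 0.2749|01⟩ + (0.3258 - 0.5642i)|10⟩ + (0.3258 - 0.5642i)|11⟩

C-Rx(2π/3) leaves the control-|0⟩ kets |00⟩, |01⟩ unchanged and applies Rx(2π/3) to qubit 1 on the control-|1⟩ pair (|10⟩, |11⟩).
Rx(2π/3) = [[cos(θ/2), −i·sin(θ/2)], [−i·sin(θ/2), cos(θ/2)]]; θ = 2π/3, cos(θ/2) ≈ 0.5, sin(θ/2) ≈ 0.866025.
With a = amp(|10⟩) = 0.6515 and b = amp(|11⟩) = 0.6515:
new amp(|10⟩) = (0.5)·a + (-0.866025i)·b = (0.3258 - 0.5642i)
new amp(|11⟩) = (-0.866025i)·a + (0.5)·b = (0.3258 - 0.5642i)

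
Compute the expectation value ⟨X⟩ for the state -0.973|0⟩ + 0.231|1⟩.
-0.4495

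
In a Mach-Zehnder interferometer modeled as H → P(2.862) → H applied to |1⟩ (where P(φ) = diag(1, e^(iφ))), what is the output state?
(0.9806 - 0.138i)|0⟩ + (0.01942 + 0.138i)|1⟩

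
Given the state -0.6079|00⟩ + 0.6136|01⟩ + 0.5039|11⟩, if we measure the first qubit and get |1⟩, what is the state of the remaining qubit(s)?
|1⟩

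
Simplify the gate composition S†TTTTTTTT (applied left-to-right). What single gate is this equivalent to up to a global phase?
S†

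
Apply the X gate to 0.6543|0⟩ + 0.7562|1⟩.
0.7562|0⟩ + 0.6543|1⟩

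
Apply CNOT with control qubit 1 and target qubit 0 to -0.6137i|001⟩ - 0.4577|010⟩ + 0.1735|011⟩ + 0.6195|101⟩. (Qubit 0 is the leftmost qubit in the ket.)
-0.6137i|001⟩ + 0.6195|101⟩ - 0.4577|110⟩ + 0.1735|111⟩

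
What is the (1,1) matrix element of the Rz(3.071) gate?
(0.03529 + 0.9994i)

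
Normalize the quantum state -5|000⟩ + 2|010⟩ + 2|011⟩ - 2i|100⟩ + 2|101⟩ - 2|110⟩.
-0.7454|000⟩ + 0.2981|010⟩ + 0.2981|011⟩ - 0.2981i|100⟩ + 0.2981|101⟩ - 0.2981|110⟩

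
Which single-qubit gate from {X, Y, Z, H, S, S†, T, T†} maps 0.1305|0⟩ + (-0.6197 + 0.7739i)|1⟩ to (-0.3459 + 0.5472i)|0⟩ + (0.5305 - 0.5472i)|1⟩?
H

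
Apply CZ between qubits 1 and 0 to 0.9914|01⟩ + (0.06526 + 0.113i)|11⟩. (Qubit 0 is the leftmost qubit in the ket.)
0.9914|01⟩ + (-0.06526 - 0.113i)|11⟩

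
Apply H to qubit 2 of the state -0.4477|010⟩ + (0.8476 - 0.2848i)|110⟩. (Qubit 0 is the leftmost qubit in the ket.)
-0.3166|010⟩ - 0.3166|011⟩ + (0.5993 - 0.2014i)|110⟩ + (0.5993 - 0.2014i)|111⟩

H on qubit 2 mixes each pair of kets that differ only in qubit 2: amplitudes (a, b) of (|…0…⟩, |…1…⟩) become ((a + b)/√2, (a − b)/√2). Kets absent from the input have amplitude 0.
(|010⟩, |011⟩): (a, b) = (-0.4477, 0) → (-0.3166, -0.3166)
(|110⟩, |111⟩): (a, b) = ((0.8476 - 0.2848i), 0) → ((0.5993 - 0.2014i), (0.5993 - 0.2014i))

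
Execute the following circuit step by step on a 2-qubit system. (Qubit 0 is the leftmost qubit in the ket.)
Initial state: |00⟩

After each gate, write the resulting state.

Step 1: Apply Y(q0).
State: i|10⟩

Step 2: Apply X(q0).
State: i|00⟩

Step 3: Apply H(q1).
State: (1/√2)i|00⟩ + (1/√2)i|01⟩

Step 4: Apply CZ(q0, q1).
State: (1/√2)i|00⟩ + (1/√2)i|01⟩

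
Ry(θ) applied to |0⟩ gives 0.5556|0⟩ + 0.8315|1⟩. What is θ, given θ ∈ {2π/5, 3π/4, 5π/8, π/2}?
5π/8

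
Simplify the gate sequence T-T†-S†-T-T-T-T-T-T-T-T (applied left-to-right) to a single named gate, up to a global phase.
S†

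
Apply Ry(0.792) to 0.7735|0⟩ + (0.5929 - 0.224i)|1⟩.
(0.4849 + 0.0864i)|0⟩ + (0.8454 - 0.2067i)|1⟩

Ry(0.792) = [[cos(θ/2), −sin(θ/2)], [sin(θ/2), cos(θ/2)]]; θ = 0.792, cos(θ/2) ≈ 0.922611, sin(θ/2) ≈ 0.385731.
With a = amp(|0⟩) = 0.7735 and b = amp(|1⟩) = (0.5929 - 0.224i):
new amp(|0⟩) = (0.922611)·a + (-0.385731)·b = (0.4849 + 0.0864i)
new amp(|1⟩) = (0.385731)·a + (0.922611)·b = (0.8454 - 0.2067i)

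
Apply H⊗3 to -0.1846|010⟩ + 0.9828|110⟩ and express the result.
0.2822|000⟩ + 0.2822|001⟩ - 0.2822|010⟩ - 0.2822|011⟩ - 0.4127|100⟩ - 0.4127|101⟩ + 0.4127|110⟩ + 0.4127|111⟩

H⊗3 gives amp(|y⟩) = (1/2√2) Σ_x (−1)^(x·y) amp(|x⟩), where x·y is the number of positions in which both x and y have a 1.
|000⟩: (-0.1846 + 0.9828)/(2√2) = 0.2822
|001⟩: (-0.1846 + 0.9828)/(2√2) = 0.2822
|010⟩: (0.1846 - 0.9828)/(2√2) = -0.2822
|011⟩: (0.1846 - 0.9828)/(2√2) = -0.2822
|100⟩: (-0.1846 - 0.9828)/(2√2) = -0.4127
|101⟩: (-0.1846 - 0.9828)/(2√2) = -0.4127
|110⟩: (0.1846 + 0.9828)/(2√2) = 0.4127
|111⟩: (0.1846 + 0.9828)/(2√2) = 0.4127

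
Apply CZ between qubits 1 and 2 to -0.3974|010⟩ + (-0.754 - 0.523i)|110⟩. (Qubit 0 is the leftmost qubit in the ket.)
-0.3974|010⟩ + (-0.754 - 0.523i)|110⟩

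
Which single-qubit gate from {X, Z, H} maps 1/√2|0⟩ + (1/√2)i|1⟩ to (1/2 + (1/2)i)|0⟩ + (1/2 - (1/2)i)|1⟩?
H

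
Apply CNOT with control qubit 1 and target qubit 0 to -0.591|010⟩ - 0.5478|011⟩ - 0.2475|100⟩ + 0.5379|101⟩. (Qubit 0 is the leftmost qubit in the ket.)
-0.2475|100⟩ + 0.5379|101⟩ - 0.591|110⟩ - 0.5478|111⟩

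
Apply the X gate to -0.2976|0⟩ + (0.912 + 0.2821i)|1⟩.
(0.912 + 0.2821i)|0⟩ - 0.2976|1⟩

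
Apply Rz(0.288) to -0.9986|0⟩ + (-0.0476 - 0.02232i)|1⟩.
(-0.9883 + 0.1433i)|0⟩ + (-0.0439 - 0.02892i)|1⟩

Rz(0.288) = [[e^(−iθ/2), 0], [0, e^(iθ/2)]] with e^(±iθ/2) = cos(θ/2) ± i·sin(θ/2); θ = 0.288, cos(θ/2) ≈ 0.98965, sin(θ/2) ≈ 0.143503.
With a = amp(|0⟩) = -0.9986 and b = amp(|1⟩) = (-0.0476 - 0.02232i):
new amp(|0⟩) = (0.98965 - 0.143503i)·a = (-0.9883 + 0.1433i)
new amp(|1⟩) = (0.98965 + 0.143503i)·b = (-0.0439 - 0.02892i)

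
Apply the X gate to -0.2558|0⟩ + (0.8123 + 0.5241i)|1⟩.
(0.8123 + 0.5241i)|0⟩ - 0.2558|1⟩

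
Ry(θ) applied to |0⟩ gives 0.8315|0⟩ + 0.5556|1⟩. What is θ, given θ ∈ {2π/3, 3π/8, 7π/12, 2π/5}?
3π/8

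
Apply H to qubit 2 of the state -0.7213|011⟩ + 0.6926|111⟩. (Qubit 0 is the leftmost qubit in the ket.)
-0.51|010⟩ + 0.51|011⟩ + 0.4897|110⟩ - 0.4897|111⟩

H on qubit 2 mixes each pair of kets that differ only in qubit 2: amplitudes (a, b) of (|…0…⟩, |…1…⟩) become ((a + b)/√2, (a − b)/√2). Kets absent from the input have amplitude 0.
(|010⟩, |011⟩): (a, b) = (0, -0.7213) → (-0.51, 0.51)
(|110⟩, |111⟩): (a, b) = (0, 0.6926) → (0.4897, -0.4897)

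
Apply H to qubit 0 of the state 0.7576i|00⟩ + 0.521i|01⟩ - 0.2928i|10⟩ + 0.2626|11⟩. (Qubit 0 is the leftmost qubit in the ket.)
0.3287i|00⟩ + (0.1857 + 0.3684i)|01⟩ + 0.7427i|10⟩ + (-0.1857 + 0.3684i)|11⟩

H on qubit 0 mixes each pair of kets that differ only in qubit 0: amplitudes (a, b) of (|…0…⟩, |…1…⟩) become ((a + b)/√2, (a − b)/√2). Kets absent from the input have amplitude 0.
(|00⟩, |10⟩): (a, b) = (0.7576i, -0.2928i) → (0.3287i, 0.7427i)
(|01⟩, |11⟩): (a, b) = (0.521i, 0.2626) → ((0.1857 + 0.3684i), (-0.1857 + 0.3684i))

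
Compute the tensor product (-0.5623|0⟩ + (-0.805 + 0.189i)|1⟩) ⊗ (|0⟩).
-0.5623|00⟩ + (-0.805 + 0.189i)|10⟩

amp(|b₁b₂…⟩) = product of the factor amplitudes for bits b₁, b₂, …; only kets whose every factor amplitude is nonzero survive.
|00⟩: (-0.5623)(1) = -0.5623
|10⟩: (-0.805 + 0.189i)(1) = (-0.805 + 0.189i)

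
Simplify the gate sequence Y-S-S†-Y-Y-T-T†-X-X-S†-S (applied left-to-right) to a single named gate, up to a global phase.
Y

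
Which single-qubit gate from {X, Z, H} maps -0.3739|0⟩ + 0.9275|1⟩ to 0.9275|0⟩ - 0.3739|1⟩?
X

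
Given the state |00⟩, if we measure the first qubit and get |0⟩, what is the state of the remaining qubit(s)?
|0⟩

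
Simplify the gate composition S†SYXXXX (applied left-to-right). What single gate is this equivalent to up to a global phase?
Y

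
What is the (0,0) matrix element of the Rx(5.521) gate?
-0.9283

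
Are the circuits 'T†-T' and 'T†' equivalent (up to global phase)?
No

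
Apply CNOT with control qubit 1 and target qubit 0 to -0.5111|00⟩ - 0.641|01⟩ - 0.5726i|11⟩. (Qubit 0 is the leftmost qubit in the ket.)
-0.5111|00⟩ - 0.5726i|01⟩ - 0.641|11⟩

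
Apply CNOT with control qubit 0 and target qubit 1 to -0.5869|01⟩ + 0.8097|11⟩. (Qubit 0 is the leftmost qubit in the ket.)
-0.5869|01⟩ + 0.8097|10⟩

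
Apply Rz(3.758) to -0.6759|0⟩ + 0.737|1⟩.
(0.205 + 0.6441i)|0⟩ + (-0.2236 + 0.7023i)|1⟩

Rz(3.758) = [[e^(−iθ/2), 0], [0, e^(iθ/2)]] with e^(±iθ/2) = cos(θ/2) ± i·sin(θ/2); θ = 3.758, cos(θ/2) ≈ -0.303347, sin(θ/2) ≈ 0.95288.
With a = amp(|0⟩) = -0.6759 and b = amp(|1⟩) = 0.737:
new amp(|0⟩) = (-0.303347 - 0.95288i)·a = (0.205 + 0.6441i)
new amp(|1⟩) = (-0.303347 + 0.95288i)·b = (-0.2236 + 0.7023i)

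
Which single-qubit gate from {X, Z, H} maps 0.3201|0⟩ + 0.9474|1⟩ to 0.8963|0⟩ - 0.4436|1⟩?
H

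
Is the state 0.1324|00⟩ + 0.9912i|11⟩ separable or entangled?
Entangled

Writing the state as a|00⟩ + b|01⟩ + c|10⟩ + d|11⟩, it is a product state iff ad − bc = 0.
Here (a, b, c, d) = (0.1324, 0, 0, 0.9912i): ad − bc = (0.1324)(0.9912i) − (0)(0) = 0.1312i ≠ 0, so the state is entangled.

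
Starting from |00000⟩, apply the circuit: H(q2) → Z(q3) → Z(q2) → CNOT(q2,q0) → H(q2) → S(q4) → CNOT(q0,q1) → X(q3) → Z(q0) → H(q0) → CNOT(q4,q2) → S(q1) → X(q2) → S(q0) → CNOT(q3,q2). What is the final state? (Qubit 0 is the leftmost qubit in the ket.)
1/√8|00010⟩ + 1/√8|00110⟩ + (1/√8)i|01010⟩ - (1/√8)i|01110⟩ + (1/√8)i|10010⟩ + (1/√8)i|10110⟩ + 1/√8|11010⟩ - 1/√8|11110⟩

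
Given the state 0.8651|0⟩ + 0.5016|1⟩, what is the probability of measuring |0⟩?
0.7484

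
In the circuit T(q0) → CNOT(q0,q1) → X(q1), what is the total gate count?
3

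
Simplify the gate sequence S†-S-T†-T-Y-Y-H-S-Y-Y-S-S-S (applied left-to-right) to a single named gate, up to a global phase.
H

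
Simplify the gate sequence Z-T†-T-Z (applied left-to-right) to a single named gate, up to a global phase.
I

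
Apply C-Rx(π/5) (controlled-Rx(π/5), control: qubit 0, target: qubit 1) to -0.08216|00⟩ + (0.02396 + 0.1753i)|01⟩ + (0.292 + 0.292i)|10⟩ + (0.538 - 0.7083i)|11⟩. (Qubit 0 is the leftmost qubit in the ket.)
-0.08216|00⟩ + (0.02396 + 0.1753i)|01⟩ + (0.05883 + 0.1115i)|10⟩ + (0.6019 - 0.7639i)|11⟩

C-Rx(π/5) leaves the control-|0⟩ kets |00⟩, |01⟩ unchanged and applies Rx(π/5) to qubit 1 on the control-|1⟩ pair (|10⟩, |11⟩).
Rx(π/5) = [[cos(θ/2), −i·sin(θ/2)], [−i·sin(θ/2), cos(θ/2)]]; θ = π/5, cos(θ/2) ≈ 0.951057, sin(θ/2) ≈ 0.309017.
With a = amp(|10⟩) = (0.292 + 0.292i) and b = amp(|11⟩) = (0.538 - 0.7083i):
new amp(|10⟩) = (0.951057)·a + (-0.309017i)·b = (0.05883 + 0.1115i)
new amp(|11⟩) = (-0.309017i)·a + (0.951057)·b = (0.6019 - 0.7639i)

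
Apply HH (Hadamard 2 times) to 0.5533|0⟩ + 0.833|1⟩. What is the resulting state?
0.5533|0⟩ + 0.833|1⟩

H² = I, so an even number of Hadamards cancels: H^2 = I and the state is unchanged.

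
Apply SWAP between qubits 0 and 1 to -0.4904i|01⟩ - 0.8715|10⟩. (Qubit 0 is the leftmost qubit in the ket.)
-0.8715|01⟩ - 0.4904i|10⟩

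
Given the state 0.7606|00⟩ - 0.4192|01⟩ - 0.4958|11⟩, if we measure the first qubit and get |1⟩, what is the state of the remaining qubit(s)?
-|1⟩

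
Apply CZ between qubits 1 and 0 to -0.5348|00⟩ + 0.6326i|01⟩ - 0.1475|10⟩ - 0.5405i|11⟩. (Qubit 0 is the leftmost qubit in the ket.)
-0.5348|00⟩ + 0.6326i|01⟩ - 0.1475|10⟩ + 0.5405i|11⟩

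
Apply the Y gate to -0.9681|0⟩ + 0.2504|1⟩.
-0.2504i|0⟩ - 0.9681i|1⟩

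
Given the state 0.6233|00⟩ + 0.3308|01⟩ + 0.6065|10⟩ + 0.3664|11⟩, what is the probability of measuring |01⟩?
0.1094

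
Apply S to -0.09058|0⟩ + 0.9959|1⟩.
-0.09058|0⟩ + 0.9959i|1⟩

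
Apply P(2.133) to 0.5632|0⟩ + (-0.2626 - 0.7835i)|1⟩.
0.5632|0⟩ + (0.8029 + 0.1955i)|1⟩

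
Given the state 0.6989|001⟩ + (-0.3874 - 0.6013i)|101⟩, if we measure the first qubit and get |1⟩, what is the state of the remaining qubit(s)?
(-0.5416 - 0.8406i)|01⟩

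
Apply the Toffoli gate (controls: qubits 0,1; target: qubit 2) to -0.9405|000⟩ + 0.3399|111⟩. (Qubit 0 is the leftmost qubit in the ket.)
-0.9405|000⟩ + 0.3399|110⟩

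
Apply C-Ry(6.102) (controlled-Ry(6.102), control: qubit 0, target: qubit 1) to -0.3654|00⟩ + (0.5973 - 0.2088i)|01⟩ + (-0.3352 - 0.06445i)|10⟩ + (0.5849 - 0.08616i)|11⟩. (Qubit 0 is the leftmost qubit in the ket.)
-0.3654|00⟩ + (0.5973 - 0.2088i)|01⟩ + (0.2809 + 0.07198i)|10⟩ + (-0.6128 + 0.07998i)|11⟩

C-Ry(6.102) leaves the control-|0⟩ kets |00⟩, |01⟩ unchanged and applies Ry(6.102) to qubit 1 on the control-|1⟩ pair (|10⟩, |11⟩).
Ry(6.102) = [[cos(θ/2), −sin(θ/2)], [sin(θ/2), cos(θ/2)]]; θ = 6.102, cos(θ/2) ≈ -0.995899, sin(θ/2) ≈ 0.0904688.
With a = amp(|10⟩) = (-0.3352 - 0.06445i) and b = amp(|11⟩) = (0.5849 - 0.08616i):
new amp(|10⟩) = (-0.995899)·a + (-0.0904688)·b = (0.2809 + 0.07198i)
new amp(|11⟩) = (0.0904688)·a + (-0.995899)·b = (-0.6128 + 0.07998i)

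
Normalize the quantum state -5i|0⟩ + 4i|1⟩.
-0.7809i|0⟩ + 0.6247i|1⟩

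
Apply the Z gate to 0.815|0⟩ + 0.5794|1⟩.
0.815|0⟩ - 0.5794|1⟩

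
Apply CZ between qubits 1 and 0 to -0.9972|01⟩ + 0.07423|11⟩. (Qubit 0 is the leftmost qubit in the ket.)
-0.9972|01⟩ - 0.07423|11⟩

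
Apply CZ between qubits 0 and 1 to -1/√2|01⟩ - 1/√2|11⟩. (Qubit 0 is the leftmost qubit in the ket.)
-1/√2|01⟩ + 1/√2|11⟩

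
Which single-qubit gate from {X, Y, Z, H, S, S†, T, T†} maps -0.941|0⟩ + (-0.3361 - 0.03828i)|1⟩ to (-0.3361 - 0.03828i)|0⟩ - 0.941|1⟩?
X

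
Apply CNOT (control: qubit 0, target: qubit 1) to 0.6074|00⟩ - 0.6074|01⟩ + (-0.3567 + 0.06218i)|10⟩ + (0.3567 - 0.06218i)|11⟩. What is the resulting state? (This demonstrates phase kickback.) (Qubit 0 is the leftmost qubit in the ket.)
0.6074|00⟩ - 0.6074|01⟩ + (0.3567 - 0.06218i)|10⟩ + (-0.3567 + 0.06218i)|11⟩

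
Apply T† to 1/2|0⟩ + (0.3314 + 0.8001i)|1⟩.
1/2|0⟩ + (0.8001 + 0.3314i)|1⟩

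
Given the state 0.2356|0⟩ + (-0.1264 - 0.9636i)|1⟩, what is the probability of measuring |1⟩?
0.9445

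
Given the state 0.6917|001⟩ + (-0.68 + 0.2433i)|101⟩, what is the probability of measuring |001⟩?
0.4784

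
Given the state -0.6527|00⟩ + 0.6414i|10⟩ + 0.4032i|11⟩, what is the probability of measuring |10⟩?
0.4114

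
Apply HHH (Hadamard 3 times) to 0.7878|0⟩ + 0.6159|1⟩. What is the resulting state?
0.9926|0⟩ + 0.1216|1⟩

H² = I, so H^3 = H: a single Hadamard. With (a, b) = (0.7878, 0.6159), H gives ((a + b)/√2, (a − b)/√2) = (0.9926, 0.1216).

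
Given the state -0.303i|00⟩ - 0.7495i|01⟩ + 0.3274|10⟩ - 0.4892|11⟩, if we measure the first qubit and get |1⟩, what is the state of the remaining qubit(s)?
0.5562|0⟩ - 0.8311|1⟩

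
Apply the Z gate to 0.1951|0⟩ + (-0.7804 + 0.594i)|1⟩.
0.1951|0⟩ + (0.7804 - 0.594i)|1⟩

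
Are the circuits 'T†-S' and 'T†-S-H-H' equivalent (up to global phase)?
Yes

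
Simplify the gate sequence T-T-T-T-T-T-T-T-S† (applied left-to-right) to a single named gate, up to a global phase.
S†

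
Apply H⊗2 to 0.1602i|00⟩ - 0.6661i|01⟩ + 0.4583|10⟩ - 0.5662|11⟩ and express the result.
(-0.05395 - 0.253i)|00⟩ + (0.5123 + 0.4132i)|01⟩ + (0.05395 - 0.253i)|10⟩ + (-0.5123 + 0.4132i)|11⟩

H⊗2 gives amp(|y⟩) = (1/2) Σ_x (−1)^(x·y) amp(|x⟩), where x·y is the number of positions in which both x and y have a 1.
|00⟩: (0.1602i - 0.6661i + 0.4583 - 0.5662)/2 = (-0.05395 - 0.253i)
|01⟩: (0.1602i + 0.6661i + 0.4583 + 0.5662)/2 = (0.5123 + 0.4132i)
|10⟩: (0.1602i - 0.6661i - 0.4583 + 0.5662)/2 = (0.05395 - 0.253i)
|11⟩: (0.1602i + 0.6661i - 0.4583 - 0.5662)/2 = (-0.5123 + 0.4132i)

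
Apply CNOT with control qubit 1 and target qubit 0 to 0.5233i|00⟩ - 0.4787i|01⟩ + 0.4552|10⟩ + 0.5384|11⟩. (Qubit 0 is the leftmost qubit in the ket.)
0.5233i|00⟩ + 0.5384|01⟩ + 0.4552|10⟩ - 0.4787i|11⟩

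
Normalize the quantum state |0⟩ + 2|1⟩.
1/√5|0⟩ + 0.8944|1⟩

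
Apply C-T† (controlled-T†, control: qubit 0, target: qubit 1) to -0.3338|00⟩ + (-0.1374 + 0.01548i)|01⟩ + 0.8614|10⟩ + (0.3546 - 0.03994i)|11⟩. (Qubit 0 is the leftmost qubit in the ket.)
-0.3338|00⟩ + (-0.1374 + 0.01548i)|01⟩ + 0.8614|10⟩ + (0.2225 - 0.279i)|11⟩

C-T† leaves the control-|0⟩ kets |00⟩, |01⟩ unchanged and applies T† to qubit 1 on the control-|1⟩ pair (|10⟩, |11⟩).
T† = [[1, 0], [0, (1/√2 - (1/√2)i)]].
With a = amp(|10⟩) = 0.8614 and b = amp(|11⟩) = (0.3546 - 0.03994i):
new amp(|10⟩) = (1)·a = 0.8614
new amp(|11⟩) = (1/√2 - (1/√2)i)·b = (0.2225 - 0.279i)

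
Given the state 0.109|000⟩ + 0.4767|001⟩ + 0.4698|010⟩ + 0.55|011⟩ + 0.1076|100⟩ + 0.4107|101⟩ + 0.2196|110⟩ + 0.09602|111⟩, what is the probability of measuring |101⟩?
0.1687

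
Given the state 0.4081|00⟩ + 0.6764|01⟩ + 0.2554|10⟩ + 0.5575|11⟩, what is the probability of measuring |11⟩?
0.3108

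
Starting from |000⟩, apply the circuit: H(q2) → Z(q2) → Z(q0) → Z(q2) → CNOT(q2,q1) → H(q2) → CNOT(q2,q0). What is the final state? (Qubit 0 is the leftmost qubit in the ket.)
1/2|000⟩ + 1/2|010⟩ + 1/2|101⟩ - 1/2|111⟩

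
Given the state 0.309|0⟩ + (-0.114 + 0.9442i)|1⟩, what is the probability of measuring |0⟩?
0.09548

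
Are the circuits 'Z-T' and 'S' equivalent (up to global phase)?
No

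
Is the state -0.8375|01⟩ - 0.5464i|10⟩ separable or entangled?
Entangled

Writing the state as a|00⟩ + b|01⟩ + c|10⟩ + d|11⟩, it is a product state iff ad − bc = 0.
Here (a, b, c, d) = (0, -0.8375, -0.5464i, 0): ad − bc = (0)(0) − (-0.8375)(-0.5464i) = -0.4576i ≠ 0, so the state is entangled.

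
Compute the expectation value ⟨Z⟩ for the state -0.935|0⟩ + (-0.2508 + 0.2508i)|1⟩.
0.7484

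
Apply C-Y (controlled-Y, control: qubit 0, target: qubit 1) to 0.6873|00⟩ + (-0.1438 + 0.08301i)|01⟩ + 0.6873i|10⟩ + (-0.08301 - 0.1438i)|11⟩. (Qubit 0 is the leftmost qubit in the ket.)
0.6873|00⟩ + (-0.1438 + 0.08301i)|01⟩ + (-0.1438 + 0.08301i)|10⟩ - 0.6873|11⟩

C-Y leaves the control-|0⟩ kets |00⟩, |01⟩ unchanged and applies Y to qubit 1 on the control-|1⟩ pair (|10⟩, |11⟩).
Y = [[0, -i], [i, 0]].
With a = amp(|10⟩) = 0.6873i and b = amp(|11⟩) = (-0.08301 - 0.1438i):
new amp(|10⟩) = (-i)·b = (-0.1438 + 0.08301i)
new amp(|11⟩) = (i)·a = -0.6873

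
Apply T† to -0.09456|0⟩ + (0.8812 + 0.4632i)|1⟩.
-0.09456|0⟩ + (0.9506 - 0.2956i)|1⟩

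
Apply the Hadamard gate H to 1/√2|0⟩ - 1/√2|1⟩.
|1⟩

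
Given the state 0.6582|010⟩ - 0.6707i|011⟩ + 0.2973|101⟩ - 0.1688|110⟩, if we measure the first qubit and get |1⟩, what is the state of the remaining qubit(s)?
0.8696|01⟩ - 0.4937|10⟩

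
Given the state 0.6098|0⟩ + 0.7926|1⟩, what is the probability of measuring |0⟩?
0.3719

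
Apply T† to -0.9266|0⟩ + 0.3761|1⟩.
-0.9266|0⟩ + (0.2659 - 0.2659i)|1⟩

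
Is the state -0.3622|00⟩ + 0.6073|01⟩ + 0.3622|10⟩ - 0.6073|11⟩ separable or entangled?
Separable

Writing the state as a|00⟩ + b|01⟩ + c|10⟩ + d|11⟩, it is a product state iff ad − bc = 0.
Here (a, b, c, d) = (-0.3622, 0.6073, 0.3622, -0.6073): ad − bc = (-0.3622)(-0.6073) − (0.6073)(0.3622) = 0, so the state is separable.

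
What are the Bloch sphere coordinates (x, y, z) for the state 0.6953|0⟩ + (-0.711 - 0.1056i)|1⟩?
(-0.9887, -0.1468, -0.03323)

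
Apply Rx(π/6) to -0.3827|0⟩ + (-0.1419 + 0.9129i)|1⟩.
(-0.1334 + 0.03673i)|0⟩ + (-0.1371 + 0.9808i)|1⟩

Rx(π/6) = [[cos(θ/2), −i·sin(θ/2)], [−i·sin(θ/2), cos(θ/2)]]; θ = π/6, cos(θ/2) ≈ 0.965926, sin(θ/2) ≈ 0.258819.
With a = amp(|0⟩) = -0.3827 and b = amp(|1⟩) = (-0.1419 + 0.9129i):
new amp(|0⟩) = (0.965926)·a + (-0.258819i)·b = (-0.1334 + 0.03673i)
new amp(|1⟩) = (-0.258819i)·a + (0.965926)·b = (-0.1371 + 0.9808i)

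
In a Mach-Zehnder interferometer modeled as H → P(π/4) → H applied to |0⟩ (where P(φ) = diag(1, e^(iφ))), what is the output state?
(0.8536 + (1/√8)i)|0⟩ + (0.1464 - (1/√8)i)|1⟩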